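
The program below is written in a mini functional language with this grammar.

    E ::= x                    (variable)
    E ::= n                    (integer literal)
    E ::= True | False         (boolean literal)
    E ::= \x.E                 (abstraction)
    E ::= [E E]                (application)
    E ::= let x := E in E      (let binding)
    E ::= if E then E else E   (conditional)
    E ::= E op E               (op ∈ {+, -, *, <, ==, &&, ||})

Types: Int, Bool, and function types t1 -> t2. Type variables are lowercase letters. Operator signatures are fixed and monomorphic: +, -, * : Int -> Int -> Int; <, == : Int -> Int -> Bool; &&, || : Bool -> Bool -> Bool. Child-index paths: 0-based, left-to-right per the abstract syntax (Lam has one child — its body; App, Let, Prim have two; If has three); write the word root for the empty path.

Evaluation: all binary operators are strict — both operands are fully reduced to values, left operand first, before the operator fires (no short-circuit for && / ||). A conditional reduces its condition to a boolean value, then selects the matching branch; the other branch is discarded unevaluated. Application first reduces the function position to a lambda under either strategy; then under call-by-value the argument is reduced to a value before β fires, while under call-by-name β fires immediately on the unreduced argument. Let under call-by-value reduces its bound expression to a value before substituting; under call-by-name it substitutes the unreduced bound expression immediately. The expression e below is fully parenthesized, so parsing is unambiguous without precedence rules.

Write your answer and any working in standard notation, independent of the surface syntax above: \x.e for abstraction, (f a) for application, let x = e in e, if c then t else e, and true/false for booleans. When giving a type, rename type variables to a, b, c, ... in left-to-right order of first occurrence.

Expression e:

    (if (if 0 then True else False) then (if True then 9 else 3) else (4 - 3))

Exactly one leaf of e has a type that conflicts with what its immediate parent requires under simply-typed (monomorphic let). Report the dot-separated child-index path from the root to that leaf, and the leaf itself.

Working:
  unify Int ~ Bool
  FAIL: mismatch Int ~ Bool

Answer: 0.0 : 0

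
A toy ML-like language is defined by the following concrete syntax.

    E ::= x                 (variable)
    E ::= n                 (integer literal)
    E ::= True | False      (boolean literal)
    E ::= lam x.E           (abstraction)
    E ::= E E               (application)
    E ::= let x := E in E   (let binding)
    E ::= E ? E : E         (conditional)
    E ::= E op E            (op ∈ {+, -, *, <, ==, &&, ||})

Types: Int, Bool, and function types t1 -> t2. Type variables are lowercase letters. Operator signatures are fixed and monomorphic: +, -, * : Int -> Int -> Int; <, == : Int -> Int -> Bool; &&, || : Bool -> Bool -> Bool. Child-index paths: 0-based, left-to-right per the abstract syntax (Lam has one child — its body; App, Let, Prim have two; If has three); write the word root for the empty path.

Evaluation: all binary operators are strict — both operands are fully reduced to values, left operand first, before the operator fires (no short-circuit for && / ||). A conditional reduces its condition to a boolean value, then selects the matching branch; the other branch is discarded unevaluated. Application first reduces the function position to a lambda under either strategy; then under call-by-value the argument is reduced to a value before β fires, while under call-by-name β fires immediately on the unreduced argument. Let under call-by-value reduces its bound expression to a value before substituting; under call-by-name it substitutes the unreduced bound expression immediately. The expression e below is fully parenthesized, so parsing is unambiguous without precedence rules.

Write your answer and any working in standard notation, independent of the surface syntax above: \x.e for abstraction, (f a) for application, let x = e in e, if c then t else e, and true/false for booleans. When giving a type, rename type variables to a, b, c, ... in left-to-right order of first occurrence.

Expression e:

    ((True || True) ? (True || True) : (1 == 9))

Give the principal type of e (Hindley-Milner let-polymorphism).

Answer: Bool

Trace:
  unify Bool ~ Bool
  unify Bool ~ Bool
  unify Bool ~ Bool
  unify Bool ~ Bool
  unify Bool ~ Bool
  unify Int ~ Int
  unify Int ~ Int
  unify Bool ~ Bool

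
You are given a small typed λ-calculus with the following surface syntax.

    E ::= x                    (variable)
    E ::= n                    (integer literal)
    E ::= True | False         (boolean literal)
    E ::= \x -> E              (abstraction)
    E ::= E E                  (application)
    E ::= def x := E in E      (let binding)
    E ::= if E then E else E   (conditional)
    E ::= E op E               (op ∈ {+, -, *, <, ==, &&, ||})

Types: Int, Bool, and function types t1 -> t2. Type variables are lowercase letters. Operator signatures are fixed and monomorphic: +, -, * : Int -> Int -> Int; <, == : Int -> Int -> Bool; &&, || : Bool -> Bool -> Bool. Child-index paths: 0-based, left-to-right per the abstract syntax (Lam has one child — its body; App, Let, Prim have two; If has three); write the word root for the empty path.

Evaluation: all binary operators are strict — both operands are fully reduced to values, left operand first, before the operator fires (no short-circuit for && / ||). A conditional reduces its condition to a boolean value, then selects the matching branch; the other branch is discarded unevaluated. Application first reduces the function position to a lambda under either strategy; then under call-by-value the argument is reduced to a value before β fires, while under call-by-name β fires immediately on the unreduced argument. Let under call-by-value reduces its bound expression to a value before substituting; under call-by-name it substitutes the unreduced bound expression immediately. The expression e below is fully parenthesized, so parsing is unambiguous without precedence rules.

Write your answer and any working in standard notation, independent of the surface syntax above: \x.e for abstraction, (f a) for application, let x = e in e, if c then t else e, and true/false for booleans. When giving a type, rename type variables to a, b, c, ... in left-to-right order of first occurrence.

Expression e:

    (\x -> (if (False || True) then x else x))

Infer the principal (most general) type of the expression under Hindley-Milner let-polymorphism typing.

Answer: a -> a

Working:
  unify Bool ~ Bool
  unify Bool ~ Bool
  unify Bool ~ Bool
x : a
x : a
  unify a ~ a
\x._ : a -> a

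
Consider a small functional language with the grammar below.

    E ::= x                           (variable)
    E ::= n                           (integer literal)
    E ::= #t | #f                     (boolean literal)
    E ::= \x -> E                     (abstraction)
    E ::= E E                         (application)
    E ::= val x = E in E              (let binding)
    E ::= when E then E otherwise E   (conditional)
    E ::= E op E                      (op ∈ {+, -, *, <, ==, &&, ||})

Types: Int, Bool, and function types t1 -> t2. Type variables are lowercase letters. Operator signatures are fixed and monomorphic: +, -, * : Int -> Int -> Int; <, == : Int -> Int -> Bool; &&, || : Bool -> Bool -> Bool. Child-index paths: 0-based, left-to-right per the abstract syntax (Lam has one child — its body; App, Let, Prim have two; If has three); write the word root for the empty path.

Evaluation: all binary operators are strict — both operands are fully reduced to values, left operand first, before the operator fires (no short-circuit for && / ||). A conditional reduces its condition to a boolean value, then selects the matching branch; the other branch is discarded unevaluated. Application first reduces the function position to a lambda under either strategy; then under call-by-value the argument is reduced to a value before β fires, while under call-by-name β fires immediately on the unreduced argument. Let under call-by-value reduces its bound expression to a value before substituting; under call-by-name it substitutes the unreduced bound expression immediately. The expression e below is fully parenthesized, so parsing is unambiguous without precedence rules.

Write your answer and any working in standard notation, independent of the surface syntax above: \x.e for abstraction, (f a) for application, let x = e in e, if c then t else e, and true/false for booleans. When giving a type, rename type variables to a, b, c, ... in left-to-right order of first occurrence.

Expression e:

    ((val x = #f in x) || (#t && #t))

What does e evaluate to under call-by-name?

Working:
step 0: ((let x = false in x) || (true && true))
step 1: [let@0] (false || (true && true))
step 2: [delta@1] (false || true)
step 3: [delta@root] true

Answer: true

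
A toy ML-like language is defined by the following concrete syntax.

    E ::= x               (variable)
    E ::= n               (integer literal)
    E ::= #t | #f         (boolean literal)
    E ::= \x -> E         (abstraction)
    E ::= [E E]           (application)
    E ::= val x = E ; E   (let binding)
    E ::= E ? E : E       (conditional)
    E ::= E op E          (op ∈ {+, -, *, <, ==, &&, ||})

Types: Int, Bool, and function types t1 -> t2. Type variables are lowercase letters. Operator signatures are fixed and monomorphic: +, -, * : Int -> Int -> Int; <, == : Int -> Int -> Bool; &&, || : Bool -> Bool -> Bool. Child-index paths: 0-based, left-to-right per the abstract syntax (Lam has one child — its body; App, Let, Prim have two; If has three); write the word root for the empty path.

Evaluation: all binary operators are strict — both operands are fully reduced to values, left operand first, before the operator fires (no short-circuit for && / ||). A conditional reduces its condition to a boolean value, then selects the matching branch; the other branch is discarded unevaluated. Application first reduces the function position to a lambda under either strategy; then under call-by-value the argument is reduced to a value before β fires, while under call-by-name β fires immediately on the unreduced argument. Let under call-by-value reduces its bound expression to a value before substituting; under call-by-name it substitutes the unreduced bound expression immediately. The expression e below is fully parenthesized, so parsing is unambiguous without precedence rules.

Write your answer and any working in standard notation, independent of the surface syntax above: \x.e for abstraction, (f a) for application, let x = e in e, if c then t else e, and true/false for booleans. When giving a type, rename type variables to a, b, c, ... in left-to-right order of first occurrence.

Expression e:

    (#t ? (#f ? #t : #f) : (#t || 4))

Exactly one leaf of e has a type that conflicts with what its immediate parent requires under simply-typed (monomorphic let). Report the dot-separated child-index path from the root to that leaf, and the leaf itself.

Answer: 2.1 : 4

Derivation:
  unify Bool ~ Bool
  unify Bool ~ Bool
  unify Bool ~ Bool
  unify Bool ~ Bool
  unify Int ~ Bool
  FAIL: mismatch Int ~ Bool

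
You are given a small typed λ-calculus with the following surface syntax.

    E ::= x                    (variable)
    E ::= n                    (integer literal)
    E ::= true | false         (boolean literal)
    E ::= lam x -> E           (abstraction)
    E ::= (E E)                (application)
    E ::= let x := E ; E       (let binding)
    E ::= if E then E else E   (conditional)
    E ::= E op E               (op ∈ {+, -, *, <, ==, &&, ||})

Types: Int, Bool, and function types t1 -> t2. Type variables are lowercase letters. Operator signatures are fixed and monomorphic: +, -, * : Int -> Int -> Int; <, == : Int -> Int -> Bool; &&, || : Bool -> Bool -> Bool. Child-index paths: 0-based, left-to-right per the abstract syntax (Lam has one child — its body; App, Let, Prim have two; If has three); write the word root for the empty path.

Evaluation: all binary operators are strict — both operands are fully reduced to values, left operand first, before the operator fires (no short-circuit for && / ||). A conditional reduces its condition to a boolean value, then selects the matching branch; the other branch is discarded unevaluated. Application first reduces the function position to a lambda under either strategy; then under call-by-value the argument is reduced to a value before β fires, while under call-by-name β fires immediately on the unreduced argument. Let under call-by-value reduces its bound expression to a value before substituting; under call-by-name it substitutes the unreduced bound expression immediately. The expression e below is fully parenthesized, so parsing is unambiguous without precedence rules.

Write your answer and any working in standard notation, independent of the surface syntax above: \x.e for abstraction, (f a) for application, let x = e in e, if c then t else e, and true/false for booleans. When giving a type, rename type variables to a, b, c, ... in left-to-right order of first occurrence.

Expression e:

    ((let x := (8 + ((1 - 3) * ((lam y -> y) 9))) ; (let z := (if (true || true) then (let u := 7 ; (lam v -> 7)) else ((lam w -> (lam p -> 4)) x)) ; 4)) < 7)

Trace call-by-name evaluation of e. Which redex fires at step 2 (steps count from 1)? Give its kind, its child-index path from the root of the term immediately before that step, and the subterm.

Answer: let at 0 : (let z = (if (true || true) then (let u = 7 in (\v.7)) else ((\w.(\p.4)) (8 + ((1 - 3) * ((\y.y) 9))))) in 4)

Trace:
step 0: ((let x = (8 + ((1 - 3) * ((\y.y) 9))) in (let z = (if (true || true) then (let u = 7 in (\v.7)) else ((\w.(\p.4)) x)) in 4)) < 7)
step 1: [let@0] ((let z = (if (true || true) then (let u = 7 in (\v.7)) else ((\w.(\p.4)) (8 + ((1 - 3) * ((\y.y) 9))))) in 4) < 7)
step 2: [let@0] (4 < 7)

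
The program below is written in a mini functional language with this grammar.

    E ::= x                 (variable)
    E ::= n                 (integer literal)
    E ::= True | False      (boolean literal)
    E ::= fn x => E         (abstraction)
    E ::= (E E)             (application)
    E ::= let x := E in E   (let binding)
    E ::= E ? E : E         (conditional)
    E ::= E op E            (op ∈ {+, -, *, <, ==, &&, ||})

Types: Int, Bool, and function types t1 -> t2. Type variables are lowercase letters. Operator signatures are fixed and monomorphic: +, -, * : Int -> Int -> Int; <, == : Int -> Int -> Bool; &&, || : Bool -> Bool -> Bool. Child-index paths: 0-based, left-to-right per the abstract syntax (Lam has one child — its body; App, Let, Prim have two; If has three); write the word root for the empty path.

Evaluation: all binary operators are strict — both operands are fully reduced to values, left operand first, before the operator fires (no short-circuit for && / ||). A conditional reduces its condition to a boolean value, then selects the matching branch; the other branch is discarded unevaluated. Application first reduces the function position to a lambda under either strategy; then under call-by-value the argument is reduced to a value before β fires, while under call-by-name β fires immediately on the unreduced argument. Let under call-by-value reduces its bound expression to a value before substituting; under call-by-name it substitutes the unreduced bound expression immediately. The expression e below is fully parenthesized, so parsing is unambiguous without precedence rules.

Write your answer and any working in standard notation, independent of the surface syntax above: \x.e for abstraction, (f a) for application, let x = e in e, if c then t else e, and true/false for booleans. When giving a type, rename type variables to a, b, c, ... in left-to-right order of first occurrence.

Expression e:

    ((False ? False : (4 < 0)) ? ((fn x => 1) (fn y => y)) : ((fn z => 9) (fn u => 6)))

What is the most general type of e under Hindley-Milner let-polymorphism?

Working:
  unify Bool ~ Bool
  unify Int ~ Int
  unify Int ~ Int
  unify Bool ~ Bool
  unify Bool ~ Bool
\x._ : a -> Int
y : b
\y._ : b -> b
  unify a -> Int ~ (b -> b) -> c
  unify a ~ b -> b
  unify Int ~ c
_ _ : Int
\z._ : d -> Int
\u._ : e -> Int
  unify d -> Int ~ (e -> Int) -> f
  unify d ~ e -> Int
  unify Int ~ f
_ _ : Int
  unify Int ~ Int

Answer: Int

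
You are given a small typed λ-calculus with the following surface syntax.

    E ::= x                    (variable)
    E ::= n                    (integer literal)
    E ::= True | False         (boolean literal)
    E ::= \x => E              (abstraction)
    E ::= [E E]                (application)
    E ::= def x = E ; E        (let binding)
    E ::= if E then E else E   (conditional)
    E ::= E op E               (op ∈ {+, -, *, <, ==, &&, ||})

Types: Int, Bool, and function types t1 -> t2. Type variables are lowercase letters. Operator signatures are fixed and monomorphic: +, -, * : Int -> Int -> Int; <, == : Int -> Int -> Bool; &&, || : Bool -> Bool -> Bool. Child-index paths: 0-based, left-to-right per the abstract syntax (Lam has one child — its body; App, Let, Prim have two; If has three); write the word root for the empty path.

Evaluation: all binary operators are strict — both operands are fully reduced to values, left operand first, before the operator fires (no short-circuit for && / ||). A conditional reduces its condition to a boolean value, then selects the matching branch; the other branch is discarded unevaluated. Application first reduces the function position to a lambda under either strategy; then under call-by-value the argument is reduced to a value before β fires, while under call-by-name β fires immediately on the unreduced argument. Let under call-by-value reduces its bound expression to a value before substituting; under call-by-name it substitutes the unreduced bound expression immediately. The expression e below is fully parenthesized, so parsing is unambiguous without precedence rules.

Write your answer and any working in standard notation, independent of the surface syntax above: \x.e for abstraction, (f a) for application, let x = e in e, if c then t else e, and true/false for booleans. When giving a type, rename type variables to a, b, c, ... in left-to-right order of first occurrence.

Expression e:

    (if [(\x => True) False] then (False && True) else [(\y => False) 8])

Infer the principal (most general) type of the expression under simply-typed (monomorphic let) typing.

Answer: Bool

Trace:
\x._ : a -> Bool
  unify a -> Bool ~ Bool -> b
  unify a ~ Bool
  unify Bool ~ b
_ _ : Bool
  unify Bool ~ Bool
  unify Bool ~ Bool
  unify Bool ~ Bool
\y._ : c -> Bool
  unify c -> Bool ~ Int -> d
  unify c ~ Int
  unify Bool ~ d
_ _ : Bool
  unify Bool ~ Bool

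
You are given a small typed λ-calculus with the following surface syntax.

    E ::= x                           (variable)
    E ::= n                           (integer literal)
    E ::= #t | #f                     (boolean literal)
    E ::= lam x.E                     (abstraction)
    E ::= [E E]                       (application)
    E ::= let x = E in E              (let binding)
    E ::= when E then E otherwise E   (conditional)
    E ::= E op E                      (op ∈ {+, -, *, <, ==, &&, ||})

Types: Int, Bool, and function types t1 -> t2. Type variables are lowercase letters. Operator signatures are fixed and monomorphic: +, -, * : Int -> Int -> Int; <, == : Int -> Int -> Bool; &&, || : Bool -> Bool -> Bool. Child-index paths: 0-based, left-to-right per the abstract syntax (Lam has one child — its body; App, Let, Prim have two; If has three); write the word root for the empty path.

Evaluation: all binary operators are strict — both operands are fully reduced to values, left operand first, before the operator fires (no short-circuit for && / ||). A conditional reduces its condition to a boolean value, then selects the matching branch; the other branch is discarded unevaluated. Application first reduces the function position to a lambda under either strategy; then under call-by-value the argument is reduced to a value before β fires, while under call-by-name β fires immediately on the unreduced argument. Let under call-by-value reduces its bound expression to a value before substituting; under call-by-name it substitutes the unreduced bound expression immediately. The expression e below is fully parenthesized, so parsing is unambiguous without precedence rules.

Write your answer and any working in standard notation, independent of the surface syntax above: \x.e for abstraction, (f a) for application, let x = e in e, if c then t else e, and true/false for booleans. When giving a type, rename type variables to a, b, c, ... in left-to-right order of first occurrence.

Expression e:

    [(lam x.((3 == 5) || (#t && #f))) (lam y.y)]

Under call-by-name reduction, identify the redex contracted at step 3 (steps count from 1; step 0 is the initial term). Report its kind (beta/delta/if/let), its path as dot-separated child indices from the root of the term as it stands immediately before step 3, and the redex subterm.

Answer: delta at 1 : (true && false)

Trace:
step 0: ((\x.((3 == 5) || (true && false))) (\y.y))
step 1: [beta@root] ((3 == 5) || (true && false))
step 2: [delta@0] (false || (true && false))
step 3: [delta@1] (false || false)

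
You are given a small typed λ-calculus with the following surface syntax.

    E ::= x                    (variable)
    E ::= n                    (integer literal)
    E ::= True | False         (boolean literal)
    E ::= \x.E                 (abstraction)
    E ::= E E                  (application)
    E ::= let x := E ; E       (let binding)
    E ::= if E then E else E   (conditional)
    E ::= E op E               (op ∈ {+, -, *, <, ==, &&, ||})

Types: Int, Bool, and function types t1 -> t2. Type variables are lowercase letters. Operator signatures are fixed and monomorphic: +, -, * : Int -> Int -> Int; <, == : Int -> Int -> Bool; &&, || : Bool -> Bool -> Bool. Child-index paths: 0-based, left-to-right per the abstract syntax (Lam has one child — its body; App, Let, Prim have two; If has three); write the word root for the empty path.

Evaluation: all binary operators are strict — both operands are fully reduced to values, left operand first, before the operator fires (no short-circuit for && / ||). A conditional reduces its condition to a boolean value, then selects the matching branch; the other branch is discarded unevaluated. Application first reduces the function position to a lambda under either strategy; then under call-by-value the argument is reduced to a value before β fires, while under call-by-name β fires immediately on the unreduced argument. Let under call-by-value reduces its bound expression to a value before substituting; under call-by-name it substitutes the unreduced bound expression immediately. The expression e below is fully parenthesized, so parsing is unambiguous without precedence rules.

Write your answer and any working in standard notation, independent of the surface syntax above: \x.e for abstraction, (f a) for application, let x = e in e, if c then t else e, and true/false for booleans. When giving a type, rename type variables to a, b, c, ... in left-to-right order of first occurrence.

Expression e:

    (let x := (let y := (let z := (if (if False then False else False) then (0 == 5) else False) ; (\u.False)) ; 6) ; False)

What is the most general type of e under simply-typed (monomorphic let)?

Trace:
  unify Bool ~ Bool
  unify Bool ~ Bool
  unify Bool ~ Bool
  unify Int ~ Int
  unify Int ~ Int
  unify Bool ~ Bool
let z : Bool
\u._ : a -> Bool
let y : a -> Bool
let x : Int

Answer: Bool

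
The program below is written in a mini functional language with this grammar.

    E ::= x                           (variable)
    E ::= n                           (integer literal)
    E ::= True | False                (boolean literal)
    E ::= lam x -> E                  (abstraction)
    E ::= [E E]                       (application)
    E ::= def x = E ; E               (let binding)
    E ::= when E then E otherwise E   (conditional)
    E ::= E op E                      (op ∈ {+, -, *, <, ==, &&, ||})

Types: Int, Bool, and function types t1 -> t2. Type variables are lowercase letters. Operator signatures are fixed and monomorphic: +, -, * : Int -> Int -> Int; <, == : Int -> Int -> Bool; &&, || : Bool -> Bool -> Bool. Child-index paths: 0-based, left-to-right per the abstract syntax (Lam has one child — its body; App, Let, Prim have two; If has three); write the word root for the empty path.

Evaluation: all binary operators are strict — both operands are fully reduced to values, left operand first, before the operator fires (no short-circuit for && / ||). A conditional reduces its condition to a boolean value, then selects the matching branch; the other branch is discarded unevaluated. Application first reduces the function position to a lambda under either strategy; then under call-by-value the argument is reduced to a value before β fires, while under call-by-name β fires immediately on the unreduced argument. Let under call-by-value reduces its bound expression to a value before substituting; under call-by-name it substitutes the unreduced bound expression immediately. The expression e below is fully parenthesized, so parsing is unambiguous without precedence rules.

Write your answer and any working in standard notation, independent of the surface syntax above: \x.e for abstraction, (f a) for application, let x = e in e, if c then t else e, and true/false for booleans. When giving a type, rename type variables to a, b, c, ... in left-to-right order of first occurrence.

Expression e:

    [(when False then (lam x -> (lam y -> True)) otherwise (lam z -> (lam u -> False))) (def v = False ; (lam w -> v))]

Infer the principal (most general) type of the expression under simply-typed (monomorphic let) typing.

Working:
  unify Bool ~ Bool
\y._ : b -> Bool
\x._ : a -> b -> Bool
\u._ : d -> Bool
\z._ : c -> d -> Bool
  unify a -> b -> Bool ~ c -> d -> Bool
  unify a ~ c
  unify b -> Bool ~ d -> Bool
  unify b ~ d
  unify Bool ~ Bool
let v : Bool
v : Bool
\w._ : e -> Bool
  unify c -> d -> Bool ~ (e -> Bool) -> f
  unify c ~ e -> Bool
  unify d -> Bool ~ f
_ _ : d -> Bool

Answer: a -> Bool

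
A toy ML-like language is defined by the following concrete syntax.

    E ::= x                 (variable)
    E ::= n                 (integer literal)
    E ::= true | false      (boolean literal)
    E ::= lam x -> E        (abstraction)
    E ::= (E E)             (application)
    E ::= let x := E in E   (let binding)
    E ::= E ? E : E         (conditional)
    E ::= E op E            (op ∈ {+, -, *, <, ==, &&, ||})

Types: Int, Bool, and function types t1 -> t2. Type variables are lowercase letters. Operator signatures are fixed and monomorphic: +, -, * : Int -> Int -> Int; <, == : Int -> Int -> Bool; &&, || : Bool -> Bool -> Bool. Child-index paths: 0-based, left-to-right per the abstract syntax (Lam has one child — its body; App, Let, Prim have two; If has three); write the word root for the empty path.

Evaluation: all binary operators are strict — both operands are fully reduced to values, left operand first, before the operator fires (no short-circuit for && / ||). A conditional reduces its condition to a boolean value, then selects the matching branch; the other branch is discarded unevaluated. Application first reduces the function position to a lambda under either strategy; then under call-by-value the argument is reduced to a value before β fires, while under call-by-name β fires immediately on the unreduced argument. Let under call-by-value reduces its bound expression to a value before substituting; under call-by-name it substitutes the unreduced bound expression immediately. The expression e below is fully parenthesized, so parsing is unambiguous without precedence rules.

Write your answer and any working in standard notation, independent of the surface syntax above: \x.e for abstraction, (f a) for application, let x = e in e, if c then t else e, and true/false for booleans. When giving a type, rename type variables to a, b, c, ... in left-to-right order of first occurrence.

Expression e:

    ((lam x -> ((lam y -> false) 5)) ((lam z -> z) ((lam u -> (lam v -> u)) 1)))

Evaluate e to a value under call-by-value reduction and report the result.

Answer: false

Working:
step 0: ((\x.((\y.false) 5)) ((\z.z) ((\u.(\v.u)) 1)))
step 1: [beta@1.1] ((\x.((\y.false) 5)) ((\z.z) (\v.1)))
step 2: [beta@1] ((\x.((\y.false) 5)) (\v.1))
step 3: [beta@root] ((\y.false) 5)
step 4: [beta@root] false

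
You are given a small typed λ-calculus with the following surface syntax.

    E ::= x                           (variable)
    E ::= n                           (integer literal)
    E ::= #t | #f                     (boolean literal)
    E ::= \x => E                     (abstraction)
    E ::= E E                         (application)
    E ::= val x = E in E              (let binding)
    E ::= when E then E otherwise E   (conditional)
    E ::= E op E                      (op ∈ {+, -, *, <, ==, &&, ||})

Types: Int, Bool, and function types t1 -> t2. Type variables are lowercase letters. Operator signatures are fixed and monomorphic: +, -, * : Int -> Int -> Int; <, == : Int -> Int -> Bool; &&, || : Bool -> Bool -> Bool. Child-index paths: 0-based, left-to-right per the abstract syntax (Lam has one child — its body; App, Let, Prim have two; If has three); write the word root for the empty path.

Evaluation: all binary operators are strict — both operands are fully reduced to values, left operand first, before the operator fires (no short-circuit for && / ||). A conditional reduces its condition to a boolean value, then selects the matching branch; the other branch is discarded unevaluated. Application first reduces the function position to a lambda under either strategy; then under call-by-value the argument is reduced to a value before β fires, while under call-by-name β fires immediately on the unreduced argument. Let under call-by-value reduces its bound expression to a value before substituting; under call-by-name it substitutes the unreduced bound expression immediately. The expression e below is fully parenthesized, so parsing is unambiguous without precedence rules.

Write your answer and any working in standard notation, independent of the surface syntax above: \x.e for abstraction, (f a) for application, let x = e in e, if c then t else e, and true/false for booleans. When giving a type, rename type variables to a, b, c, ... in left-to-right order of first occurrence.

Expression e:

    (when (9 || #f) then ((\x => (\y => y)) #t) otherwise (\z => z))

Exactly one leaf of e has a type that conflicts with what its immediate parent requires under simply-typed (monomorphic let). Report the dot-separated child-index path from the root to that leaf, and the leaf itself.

Working:
  unify Int ~ Bool
  FAIL: mismatch Int ~ Bool

Answer: 0.0 : 9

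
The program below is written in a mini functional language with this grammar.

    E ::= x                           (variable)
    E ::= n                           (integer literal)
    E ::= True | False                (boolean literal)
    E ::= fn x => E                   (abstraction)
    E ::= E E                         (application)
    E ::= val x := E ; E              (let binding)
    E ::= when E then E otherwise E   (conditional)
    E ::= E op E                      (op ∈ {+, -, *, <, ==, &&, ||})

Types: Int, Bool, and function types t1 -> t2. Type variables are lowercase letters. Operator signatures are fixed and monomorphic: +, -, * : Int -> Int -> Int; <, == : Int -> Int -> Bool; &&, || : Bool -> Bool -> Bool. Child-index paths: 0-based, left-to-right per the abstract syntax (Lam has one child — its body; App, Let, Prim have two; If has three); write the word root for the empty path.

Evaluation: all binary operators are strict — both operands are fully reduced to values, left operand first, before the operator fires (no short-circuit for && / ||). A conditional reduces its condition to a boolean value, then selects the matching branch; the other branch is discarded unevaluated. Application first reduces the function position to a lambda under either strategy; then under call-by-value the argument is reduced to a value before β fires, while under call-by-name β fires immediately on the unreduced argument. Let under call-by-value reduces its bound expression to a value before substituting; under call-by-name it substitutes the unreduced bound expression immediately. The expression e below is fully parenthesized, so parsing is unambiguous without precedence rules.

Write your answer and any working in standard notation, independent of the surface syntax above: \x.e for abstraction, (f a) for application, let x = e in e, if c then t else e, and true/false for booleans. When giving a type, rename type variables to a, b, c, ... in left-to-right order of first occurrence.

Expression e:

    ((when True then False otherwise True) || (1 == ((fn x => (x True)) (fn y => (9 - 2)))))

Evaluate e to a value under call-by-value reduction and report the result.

Derivation:
step 0: ((if true then false else true) || (1 == ((\x.(x true)) (\y.(9 - 2)))))
step 1: [if@0] (false || (1 == ((\x.(x true)) (\y.(9 - 2)))))
step 2: [beta@1.1] (false || (1 == ((\y.(9 - 2)) true)))
step 3: [beta@1.1] (false || (1 == (9 - 2)))
step 4: [delta@1.1] (false || (1 == 7))
step 5: [delta@1] (false || false)
step 6: [delta@root] false

Answer: false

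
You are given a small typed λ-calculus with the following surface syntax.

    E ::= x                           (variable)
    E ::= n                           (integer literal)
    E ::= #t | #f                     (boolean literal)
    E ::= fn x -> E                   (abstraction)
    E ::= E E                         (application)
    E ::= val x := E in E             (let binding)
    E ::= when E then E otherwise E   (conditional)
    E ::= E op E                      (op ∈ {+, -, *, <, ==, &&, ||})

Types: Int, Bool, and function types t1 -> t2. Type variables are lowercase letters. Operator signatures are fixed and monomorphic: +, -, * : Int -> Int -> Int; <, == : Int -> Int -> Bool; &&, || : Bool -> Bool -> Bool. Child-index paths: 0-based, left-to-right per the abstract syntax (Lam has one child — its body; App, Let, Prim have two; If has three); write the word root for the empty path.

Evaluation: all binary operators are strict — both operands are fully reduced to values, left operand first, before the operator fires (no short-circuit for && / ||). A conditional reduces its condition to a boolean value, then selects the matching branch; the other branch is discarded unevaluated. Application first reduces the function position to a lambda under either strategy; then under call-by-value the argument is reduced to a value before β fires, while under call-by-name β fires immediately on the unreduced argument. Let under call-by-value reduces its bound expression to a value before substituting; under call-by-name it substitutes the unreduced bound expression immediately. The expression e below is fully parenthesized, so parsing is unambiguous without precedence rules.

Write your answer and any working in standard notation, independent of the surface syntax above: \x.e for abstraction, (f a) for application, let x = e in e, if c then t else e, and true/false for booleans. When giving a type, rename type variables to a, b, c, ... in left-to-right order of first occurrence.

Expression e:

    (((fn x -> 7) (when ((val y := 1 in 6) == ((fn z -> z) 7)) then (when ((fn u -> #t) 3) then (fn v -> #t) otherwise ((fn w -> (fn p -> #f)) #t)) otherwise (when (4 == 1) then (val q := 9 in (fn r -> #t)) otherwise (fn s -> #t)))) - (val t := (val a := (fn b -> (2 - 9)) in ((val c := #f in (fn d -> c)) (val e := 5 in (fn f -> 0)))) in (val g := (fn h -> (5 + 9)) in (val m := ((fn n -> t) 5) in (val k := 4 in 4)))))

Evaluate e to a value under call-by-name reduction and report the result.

Working:
step 0: (((\x.7) (if ((let y = 1 in 6) == ((\z.z) 7)) then (if ((\u.true) 3) then (\v.true) else ((\w.(\p.false)) true)) else (if (4 == 1) then (let q = 9 in (\r.true)) else (\s.true)))) - (let t = (let a = (\b.(2 - 9)) in ((let c = false in (\d.c)) (let e = 5 in (\f.0)))) in (let g = (\h.(5 + 9)) in (let m = ((\n.t) 5) in (let k = 4 in 4)))))
step 1: [beta@0] (7 - (let t = (let a = (\b.(2 - 9)) in ((let c = false in (\d.c)) (let e = 5 in (\f.0)))) in (let g = (\h.(5 + 9)) in (let m = ((\n.t) 5) in (let k = 4 in 4)))))
step 2: [let@1] (7 - (let g = (\h.(5 + 9)) in (let m = ((\n.(let a = (\b.(2 - 9)) in ((let c = false in (\d.c)) (let e = 5 in (\f.0))))) 5) in (let k = 4 in 4))))
step 3: [let@1] (7 - (let m = ((\n.(let a = (\b.(2 - 9)) in ((let c = false in (\d.c)) (let e = 5 in (\f.0))))) 5) in (let k = 4 in 4)))
step 4: [let@1] (7 - (let k = 4 in 4))
step 5: [let@1] (7 - 4)
step 6: [delta@root] 3

Answer: 3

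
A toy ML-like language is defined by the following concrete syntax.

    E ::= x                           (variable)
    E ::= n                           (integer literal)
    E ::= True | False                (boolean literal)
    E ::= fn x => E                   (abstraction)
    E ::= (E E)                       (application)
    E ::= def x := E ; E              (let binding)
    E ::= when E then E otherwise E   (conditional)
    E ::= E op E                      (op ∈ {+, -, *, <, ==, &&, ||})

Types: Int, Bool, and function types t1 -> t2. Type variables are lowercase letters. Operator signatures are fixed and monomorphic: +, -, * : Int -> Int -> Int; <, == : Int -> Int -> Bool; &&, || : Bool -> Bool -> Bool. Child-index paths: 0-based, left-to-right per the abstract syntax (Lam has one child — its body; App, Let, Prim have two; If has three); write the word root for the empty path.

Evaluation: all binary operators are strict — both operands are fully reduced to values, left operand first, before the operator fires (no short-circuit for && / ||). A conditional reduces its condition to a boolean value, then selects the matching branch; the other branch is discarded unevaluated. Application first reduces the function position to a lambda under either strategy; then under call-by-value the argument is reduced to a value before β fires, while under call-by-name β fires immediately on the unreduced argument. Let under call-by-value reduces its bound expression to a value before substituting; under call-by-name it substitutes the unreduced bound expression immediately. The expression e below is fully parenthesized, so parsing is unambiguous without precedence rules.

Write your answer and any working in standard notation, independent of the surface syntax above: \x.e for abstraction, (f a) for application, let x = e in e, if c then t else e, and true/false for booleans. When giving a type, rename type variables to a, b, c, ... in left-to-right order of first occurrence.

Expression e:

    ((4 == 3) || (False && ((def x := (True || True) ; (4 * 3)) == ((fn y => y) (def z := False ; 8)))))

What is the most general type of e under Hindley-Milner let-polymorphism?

Answer: Bool

Derivation:
  unify Int ~ Int
  unify Int ~ Int
  unify Bool ~ Bool
  unify Bool ~ Bool
  unify Bool ~ Bool
  unify Bool ~ Bool
let x : Bool
  unify Int ~ Int
  unify Int ~ Int
  unify Int ~ Int
y : a
\y._ : a -> a
let z : Bool
  unify a -> a ~ Int -> b
  unify a ~ Int
  unify Int ~ b
_ _ : Int
  unify Int ~ Int
  unify Bool ~ Bool
  unify Bool ~ Bool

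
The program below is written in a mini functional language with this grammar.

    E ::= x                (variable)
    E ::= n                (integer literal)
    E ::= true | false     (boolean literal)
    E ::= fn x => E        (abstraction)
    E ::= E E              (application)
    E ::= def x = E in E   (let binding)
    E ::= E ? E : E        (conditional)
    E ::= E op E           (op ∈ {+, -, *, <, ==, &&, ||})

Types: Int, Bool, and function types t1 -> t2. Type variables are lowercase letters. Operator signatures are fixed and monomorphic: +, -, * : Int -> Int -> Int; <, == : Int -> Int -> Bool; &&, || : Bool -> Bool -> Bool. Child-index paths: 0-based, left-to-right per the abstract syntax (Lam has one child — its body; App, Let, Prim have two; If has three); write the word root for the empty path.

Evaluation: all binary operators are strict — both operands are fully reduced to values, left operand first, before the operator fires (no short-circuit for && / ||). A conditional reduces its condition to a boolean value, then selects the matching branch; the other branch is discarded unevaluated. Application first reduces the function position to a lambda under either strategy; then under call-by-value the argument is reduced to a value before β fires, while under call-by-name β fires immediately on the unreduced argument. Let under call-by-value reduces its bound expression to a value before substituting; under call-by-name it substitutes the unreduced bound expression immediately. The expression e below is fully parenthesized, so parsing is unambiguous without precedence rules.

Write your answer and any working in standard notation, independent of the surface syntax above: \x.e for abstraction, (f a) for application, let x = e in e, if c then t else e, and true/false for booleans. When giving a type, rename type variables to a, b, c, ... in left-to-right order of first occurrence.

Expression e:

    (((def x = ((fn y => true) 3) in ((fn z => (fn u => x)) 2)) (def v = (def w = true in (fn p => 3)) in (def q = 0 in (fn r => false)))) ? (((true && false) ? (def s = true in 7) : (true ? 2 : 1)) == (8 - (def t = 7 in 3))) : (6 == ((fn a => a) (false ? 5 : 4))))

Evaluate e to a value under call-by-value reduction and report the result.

Working:
step 0: (if ((let x = ((\y.true) 3) in ((\z.(\u.x)) 2)) (let v = (let w = true in (\p.3)) in (let q = 0 in (\r.false)))) then ((if (true && false) then (let s = true in 7) else (if true then 2 else 1)) == (8 - (let t = 7 in 3))) else (6 == ((\a.a) (if false then 5 else 4))))
step 1: [beta@0.0.0] (if ((let x = true in ((\z.(\u.x)) 2)) (let v = (let w = true in (\p.3)) in (let q = 0 in (\r.false)))) then ((if (true && false) then (let s = true in 7) else (if true then 2 else 1)) == (8 - (let t = 7 in 3))) else (6 == ((\a.a) (if false then 5 else 4))))
step 2: [let@0.0] (if (((\z.(\u.true)) 2) (let v = (let w = true in (\p.3)) in (let q = 0 in (\r.false)))) then ((if (true && false) then (let s = true in 7) else (if true then 2 else 1)) == (8 - (let t = 7 in 3))) else (6 == ((\a.a) (if false then 5 else 4))))
step 3: [beta@0.0] (if ((\u.true) (let v = (let w = true in (\p.3)) in (let q = 0 in (\r.false)))) then ((if (true && false) then (let s = true in 7) else (if true then 2 else 1)) == (8 - (let t = 7 in 3))) else (6 == ((\a.a) (if false then 5 else 4))))
step 4: [let@0.1.0] (if ((\u.true) (let v = (\p.3) in (let q = 0 in (\r.false)))) then ((if (true && false) then (let s = true in 7) else (if true then 2 else 1)) == (8 - (let t = 7 in 3))) else (6 == ((\a.a) (if false then 5 else 4))))
step 5: [let@0.1] (if ((\u.true) (let q = 0 in (\r.false))) then ((if (true && false) then (let s = true in 7) else (if true then 2 else 1)) == (8 - (let t = 7 in 3))) else (6 == ((\a.a) (if false then 5 else 4))))
step 6: [let@0.1] (if ((\u.true) (\r.false)) then ((if (true && false) then (let s = true in 7) else (if true then 2 else 1)) == (8 - (let t = 7 in 3))) else (6 == ((\a.a) (if false then 5 else 4))))
step 7: [beta@0] (if true then ((if (true && false) then (let s = true in 7) else (if true then 2 else 1)) == (8 - (let t = 7 in 3))) else (6 == ((\a.a) (if false then 5 else 4))))
step 8: [if@root] ((if (true && false) then (let s = true in 7) else (if true then 2 else 1)) == (8 - (let t = 7 in 3)))
step 9: [delta@0.0] ((if false then (let s = true in 7) else (if true then 2 else 1)) == (8 - (let t = 7 in 3)))
step 10: [if@0] ((if true then 2 else 1) == (8 - (let t = 7 in 3)))
step 11: [if@0] (2 == (8 - (let t = 7 in 3)))
step 12: [let@1.1] (2 == (8 - 3))
step 13: [delta@1] (2 == 5)
step 14: [delta@root] false

Answer: false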